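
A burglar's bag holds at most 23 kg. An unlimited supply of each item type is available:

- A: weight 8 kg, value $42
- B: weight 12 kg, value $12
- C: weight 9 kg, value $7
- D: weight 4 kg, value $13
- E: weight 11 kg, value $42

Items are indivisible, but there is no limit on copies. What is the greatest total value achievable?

$97

Best value-per-unit is A at 42/8; filling with it alone gives 2×42 = 84.
Optimal mix: 2×A + 1×D → weight 20, value 97.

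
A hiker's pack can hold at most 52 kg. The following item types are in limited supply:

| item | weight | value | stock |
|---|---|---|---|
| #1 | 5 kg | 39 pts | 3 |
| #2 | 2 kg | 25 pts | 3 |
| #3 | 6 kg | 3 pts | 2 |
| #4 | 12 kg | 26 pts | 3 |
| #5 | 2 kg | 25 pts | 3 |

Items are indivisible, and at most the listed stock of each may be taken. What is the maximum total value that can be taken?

319 pts

Top feasible selections:
- 3×#1 + 3×#2 + 2×#4 + 3×#5: weight 51, value 319
- 3×#1 + 3×#2 + 2×#3 + 1×#4 + 3×#5: weight 51, value 299
- 3×#1 + 3×#2 + 1×#3 + 1×#4 + 3×#5: weight 45, value 296
Best: 319 pts.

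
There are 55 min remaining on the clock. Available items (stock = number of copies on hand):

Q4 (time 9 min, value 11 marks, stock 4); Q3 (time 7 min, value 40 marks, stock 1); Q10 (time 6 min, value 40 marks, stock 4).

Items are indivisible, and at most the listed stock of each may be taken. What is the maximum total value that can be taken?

Top feasible selections:
- 2×Q4 + 1×Q3 + 4×Q10: time 49, value 222
- 1×Q4 + 1×Q3 + 4×Q10: time 40, value 211
Best: 222 marks.

222 marks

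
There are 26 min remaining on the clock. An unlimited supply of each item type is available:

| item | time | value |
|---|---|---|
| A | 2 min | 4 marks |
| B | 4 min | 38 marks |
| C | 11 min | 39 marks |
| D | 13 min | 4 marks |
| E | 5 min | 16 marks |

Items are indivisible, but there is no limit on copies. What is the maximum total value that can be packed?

232 marks

Best value-per-unit is B at 38/4; filling with it alone gives 6×38 = 228.
Optimal mix: 1×A + 6×B → time 26, value 232.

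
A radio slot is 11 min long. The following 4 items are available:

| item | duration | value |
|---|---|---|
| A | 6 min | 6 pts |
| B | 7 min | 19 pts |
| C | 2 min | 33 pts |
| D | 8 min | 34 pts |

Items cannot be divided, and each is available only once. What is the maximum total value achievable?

Check high-value combinations within 11 min:
- C+D: duration 2+8=10, value 33+34=67
- B+C: duration 7+2=9, value 19+33=52
- A+C: duration 6+2=8, value 6+33=39
- D: duration 8, value 34
Best: 67 pts.

67 pts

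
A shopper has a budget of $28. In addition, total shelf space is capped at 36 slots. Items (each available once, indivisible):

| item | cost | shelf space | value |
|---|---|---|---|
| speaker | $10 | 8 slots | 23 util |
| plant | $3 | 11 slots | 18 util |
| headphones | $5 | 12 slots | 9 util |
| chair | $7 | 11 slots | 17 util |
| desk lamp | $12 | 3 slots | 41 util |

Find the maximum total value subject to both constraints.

Feasible sets respecting both limits:
- speaker+plant+desk lamp: cost 25, shelf space 22, value 82
- plant+chair+desk lamp: cost 22, shelf space 25, value 76
- speaker+headphones+desk lamp: cost 27, shelf space 23, value 73
Best: 82 util.

82 util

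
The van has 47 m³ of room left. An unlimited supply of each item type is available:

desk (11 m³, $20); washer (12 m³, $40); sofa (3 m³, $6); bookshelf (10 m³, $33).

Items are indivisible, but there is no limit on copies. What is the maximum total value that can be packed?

Best value-per-unit is washer at 40/12; filling with it alone gives 3×40 = 120.
Optimal mix: 3×washer + 1×bookshelf → volume 46, value 153.

$153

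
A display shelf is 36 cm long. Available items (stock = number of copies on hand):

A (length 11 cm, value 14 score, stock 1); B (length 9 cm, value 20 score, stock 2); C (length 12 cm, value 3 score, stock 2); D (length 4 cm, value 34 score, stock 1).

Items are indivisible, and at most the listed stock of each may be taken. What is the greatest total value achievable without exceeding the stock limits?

Best selections within length 36 and stock limits:
- 1×A + 2×B + 1×D: length 33, value 88
- 2×B + 1×C + 1×D: length 34, value 77
- 2×B + 1×D: length 22, value 74
- 1×A + 1×B + 1×C + 1×D: length 36, value 71
Best: 88 score.

88 score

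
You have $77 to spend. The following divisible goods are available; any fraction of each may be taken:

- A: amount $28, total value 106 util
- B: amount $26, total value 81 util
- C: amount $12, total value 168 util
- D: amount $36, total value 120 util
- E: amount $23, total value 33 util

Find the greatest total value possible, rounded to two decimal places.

Take in order of value per unit:
- C (168/12 per unit): all 12 → value 168, running total 168.00
- A (106/28 per unit): all 28 → value 106, running total 274.00
- D (120/36 per unit): all 36 → value 120, running total 394.00
- B (81/26 per unit): 1 of 26 → value 1×81/26 = 3.1154, running total 397.12
Total 397.12.

397.12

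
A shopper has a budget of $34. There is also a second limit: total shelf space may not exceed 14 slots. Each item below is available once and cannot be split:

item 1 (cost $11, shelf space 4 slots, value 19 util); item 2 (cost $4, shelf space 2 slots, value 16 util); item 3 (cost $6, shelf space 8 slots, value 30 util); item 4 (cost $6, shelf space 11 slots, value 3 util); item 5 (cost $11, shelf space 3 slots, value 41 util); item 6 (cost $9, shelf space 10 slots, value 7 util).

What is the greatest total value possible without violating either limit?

87 util

Feasible sets respecting both limits:
- item 2+item 3+item 5: cost 21, shelf space 13, value 87
- item 1+item 2+item 5: cost 26, shelf space 9, value 76
- item 3+item 5: cost 17, shelf space 11, value 71
- item 1+item 2+item 3: cost 21, shelf space 14, value 65
Best: 87 util.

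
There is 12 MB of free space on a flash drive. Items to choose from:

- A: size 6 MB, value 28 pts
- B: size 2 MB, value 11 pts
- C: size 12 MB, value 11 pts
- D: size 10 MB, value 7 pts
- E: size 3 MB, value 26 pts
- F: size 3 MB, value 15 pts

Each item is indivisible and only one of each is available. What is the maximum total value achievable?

Check high-value combinations within 12 MB:
- A+E+F: size 6+3+3=12, value 28+26+15=69
- A+B+E: size 6+2+3=11, value 28+11+26=65
- A+E: size 6+3=9, value 28+26=54
Best: 69 pts.

69 pts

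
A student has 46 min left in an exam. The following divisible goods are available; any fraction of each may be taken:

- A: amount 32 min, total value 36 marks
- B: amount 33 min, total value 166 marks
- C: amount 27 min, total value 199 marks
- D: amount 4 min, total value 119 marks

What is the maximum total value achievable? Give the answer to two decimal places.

393.45

Take in order of value per unit:
- D (119/4 per unit): all 4 → value 119, running total 119.00
- C (199/27 per unit): all 27 → value 199, running total 318.00
- B (166/33 per unit): 15 of 33 → value 15×166/33 = 75.4545, running total 393.45
Total 393.45.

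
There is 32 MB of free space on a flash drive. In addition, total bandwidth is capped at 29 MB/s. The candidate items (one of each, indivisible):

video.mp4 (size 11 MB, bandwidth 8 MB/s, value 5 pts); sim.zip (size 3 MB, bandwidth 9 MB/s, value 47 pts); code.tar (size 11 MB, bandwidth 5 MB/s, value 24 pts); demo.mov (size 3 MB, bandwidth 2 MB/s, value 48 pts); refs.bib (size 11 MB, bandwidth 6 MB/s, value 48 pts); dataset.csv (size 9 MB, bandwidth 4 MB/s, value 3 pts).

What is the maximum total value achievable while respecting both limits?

Feasible sets respecting both limits:
- sim.zip+code.tar+demo.mov+refs.bib: size 28, bandwidth 22, value 167
- video.mp4+sim.zip+demo.mov+refs.bib: size 28, bandwidth 25, value 148
- sim.zip+demo.mov+refs.bib+dataset.csv: size 26, bandwidth 21, value 146
Best: 167 pts.

167 pts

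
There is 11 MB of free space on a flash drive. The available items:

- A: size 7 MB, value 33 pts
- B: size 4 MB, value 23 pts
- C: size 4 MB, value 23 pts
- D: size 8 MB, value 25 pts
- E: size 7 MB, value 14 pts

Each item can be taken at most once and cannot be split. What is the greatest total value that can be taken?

56 pts

Check high-value combinations within 11 MB:
- A+B: size 7+4=11, value 33+23=56
- A+C: size 7+4=11, value 33+23=56
- B+C: size 4+4=8, value 23+23=46
- B+E: size 4+7=11, value 23+14=37
Best: 56 pts.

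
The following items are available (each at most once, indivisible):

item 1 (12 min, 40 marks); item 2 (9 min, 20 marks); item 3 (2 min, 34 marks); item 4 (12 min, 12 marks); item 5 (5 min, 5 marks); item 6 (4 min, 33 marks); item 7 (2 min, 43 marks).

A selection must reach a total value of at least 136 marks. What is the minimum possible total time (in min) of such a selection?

20

Subsets with value ≥ 136, sorted by total time:
- item 1+item 3+item 6+item 7: time 20, value 150
- item 1+item 3+item 5+item 6+item 7: time 25, value 155
Minimum time: 20 min.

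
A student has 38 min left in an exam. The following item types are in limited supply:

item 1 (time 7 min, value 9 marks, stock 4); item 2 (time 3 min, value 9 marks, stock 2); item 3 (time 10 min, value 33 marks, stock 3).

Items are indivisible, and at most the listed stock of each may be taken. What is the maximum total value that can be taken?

117 marks

Best selections within time 38 and stock limits:
- 2×item 2 + 3×item 3: time 36, value 117
- 1×item 2 + 3×item 3: time 33, value 108
- 1×item 1 + 3×item 3: time 37, value 108
- 3×item 3: time 30, value 99
Best: 117 marks.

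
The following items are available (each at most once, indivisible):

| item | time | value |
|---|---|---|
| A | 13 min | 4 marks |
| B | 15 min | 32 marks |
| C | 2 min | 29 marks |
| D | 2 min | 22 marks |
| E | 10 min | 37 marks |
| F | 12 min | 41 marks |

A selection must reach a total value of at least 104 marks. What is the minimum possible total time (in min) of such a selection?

24

Subsets with value ≥ 104, sorted by total time:
- C+E+F: time 24, value 107
- C+D+E+F: time 26, value 129
- B+C+D+E: time 29, value 120
- B+C+D+F: time 31, value 124
Minimum time: 24 min.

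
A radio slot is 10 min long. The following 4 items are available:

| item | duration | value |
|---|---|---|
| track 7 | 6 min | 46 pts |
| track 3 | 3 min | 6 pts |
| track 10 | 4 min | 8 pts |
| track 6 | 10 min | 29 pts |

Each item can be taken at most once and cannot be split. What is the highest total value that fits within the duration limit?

54 pts

Check high-value combinations within 10 min:
- track 7+track 10: duration 6+4=10, value 46+8=54
- track 7+track 3: duration 6+3=9, value 46+6=52
- track 7: duration 6, value 46
Best: 54 pts.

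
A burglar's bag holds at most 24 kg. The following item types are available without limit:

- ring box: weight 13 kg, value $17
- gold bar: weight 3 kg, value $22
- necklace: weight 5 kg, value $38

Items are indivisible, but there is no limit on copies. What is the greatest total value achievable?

$180

Best value-per-unit is necklace at 38/5; filling with it alone gives 4×38 = 152.
Optimal mix: 3×gold bar + 3×necklace → weight 24, value 180.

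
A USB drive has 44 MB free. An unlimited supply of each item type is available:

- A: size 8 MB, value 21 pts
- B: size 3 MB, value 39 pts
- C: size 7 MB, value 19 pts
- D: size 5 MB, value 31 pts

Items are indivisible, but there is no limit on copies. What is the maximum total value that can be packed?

546 pts

Best value-per-unit is B at 39/3, and filling with it alone uses size 14×3=42. No mix of the others beats 14×39 = 546.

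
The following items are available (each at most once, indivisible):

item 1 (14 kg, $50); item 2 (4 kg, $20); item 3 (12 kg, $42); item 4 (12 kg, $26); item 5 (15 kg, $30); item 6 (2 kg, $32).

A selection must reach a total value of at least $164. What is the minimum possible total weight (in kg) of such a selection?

Subsets with value ≥ 164, sorted by total weight:
- item 1+item 2+item 3+item 4+item 6: weight 44, value 170
- item 1+item 2+item 3+item 5+item 6: weight 47, value 174
Minimum weight: 44 kg.

44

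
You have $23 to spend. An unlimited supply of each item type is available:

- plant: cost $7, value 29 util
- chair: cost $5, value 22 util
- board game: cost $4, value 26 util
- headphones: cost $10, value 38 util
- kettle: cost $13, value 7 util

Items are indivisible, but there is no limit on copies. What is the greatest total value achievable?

Best value-per-unit is board game at 26/4; filling with it alone gives 5×26 = 130.
Optimal mix: 1×plant + 4×board game → cost 23, value 133.

133 util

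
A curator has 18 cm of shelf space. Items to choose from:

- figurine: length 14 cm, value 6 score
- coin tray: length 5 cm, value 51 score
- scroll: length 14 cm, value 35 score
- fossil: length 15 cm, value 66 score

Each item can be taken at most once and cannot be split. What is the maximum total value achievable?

66 score

Check high-value combinations within 18 cm:
- fossil: length 15, value 66
- coin tray: length 5, value 51
- scroll: length 14, value 35
- figurine: length 14, value 6
Best: 66 score.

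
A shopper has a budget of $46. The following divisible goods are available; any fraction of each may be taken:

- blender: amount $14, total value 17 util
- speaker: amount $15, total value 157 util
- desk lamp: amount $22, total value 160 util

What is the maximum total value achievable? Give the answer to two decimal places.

Take in order of value per unit:
- speaker (157/15 per unit): all 15 → value 157, running total 157.00
- desk lamp (160/22 per unit): all 22 → value 160, running total 317.00
- blender (17/14 per unit): 9 of 14 → value 9×17/14 = 10.9286, running total 327.93
Total 327.93.

327.93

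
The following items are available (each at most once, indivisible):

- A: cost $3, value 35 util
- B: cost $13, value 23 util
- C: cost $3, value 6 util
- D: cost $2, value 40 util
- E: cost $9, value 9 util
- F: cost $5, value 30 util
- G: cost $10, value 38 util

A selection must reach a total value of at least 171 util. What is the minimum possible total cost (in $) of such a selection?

36

Subsets with value ≥ 171, sorted by total cost:
- A+B+C+D+F+G: cost 36, value 172
- A+B+D+E+F+G: cost 42, value 175
- A+B+C+D+E+F+G: cost 45, value 181
Minimum cost: 36 $.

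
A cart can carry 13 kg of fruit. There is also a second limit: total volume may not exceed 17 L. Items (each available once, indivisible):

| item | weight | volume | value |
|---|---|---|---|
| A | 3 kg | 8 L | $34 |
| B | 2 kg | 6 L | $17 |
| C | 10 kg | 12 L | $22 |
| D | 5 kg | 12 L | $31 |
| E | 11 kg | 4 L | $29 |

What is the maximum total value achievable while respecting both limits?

Feasible sets respecting both limits:
- A+B: weight 5, volume 14, value 51
- B+E: weight 13, volume 10, value 46
- A: weight 3, volume 8, value 34
- D: weight 5, volume 12, value 31
Best: $51.

$51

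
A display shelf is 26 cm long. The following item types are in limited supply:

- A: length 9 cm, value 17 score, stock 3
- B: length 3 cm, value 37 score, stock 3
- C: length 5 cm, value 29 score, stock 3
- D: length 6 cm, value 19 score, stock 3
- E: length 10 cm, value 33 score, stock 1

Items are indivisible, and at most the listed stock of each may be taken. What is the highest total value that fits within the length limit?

Top feasible selections:
- 3×B + 3×C: length 24, value 198
- 3×B + 2×C + 1×D: length 25, value 188
Best: 198 score.

198 score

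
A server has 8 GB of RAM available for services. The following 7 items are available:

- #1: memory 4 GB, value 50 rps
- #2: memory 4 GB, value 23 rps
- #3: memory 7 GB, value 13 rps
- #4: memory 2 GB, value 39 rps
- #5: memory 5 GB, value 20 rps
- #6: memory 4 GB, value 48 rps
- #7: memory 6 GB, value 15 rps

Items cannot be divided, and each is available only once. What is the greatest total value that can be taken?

Check high-value combinations within 8 GB:
- #1+#6: memory 4+4=8, value 50+48=98
- #1+#4: memory 4+2=6, value 50+39=89
- #4+#6: memory 2+4=6, value 39+48=87
Best: 98 rps.

98 rps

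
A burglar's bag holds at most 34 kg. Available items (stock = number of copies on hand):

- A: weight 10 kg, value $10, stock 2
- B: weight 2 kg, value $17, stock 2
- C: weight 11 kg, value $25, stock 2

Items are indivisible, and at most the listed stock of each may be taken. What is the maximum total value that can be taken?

$84

Top feasible selections:
- 2×B + 2×C: weight 26, value 84
- 1×A + 1×B + 2×C: weight 34, value 77
- 1×A + 2×B + 1×C: weight 25, value 69
Best: $84.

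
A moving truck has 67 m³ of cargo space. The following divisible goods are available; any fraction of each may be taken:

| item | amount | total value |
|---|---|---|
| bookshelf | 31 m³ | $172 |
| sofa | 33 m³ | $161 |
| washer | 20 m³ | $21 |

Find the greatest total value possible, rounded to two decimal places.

336.15

Take in order of value per unit:
- bookshelf (172/31 per unit): all 31 → value 172, running total 172.00
- sofa (161/33 per unit): all 33 → value 161, running total 333.00
- washer (21/20 per unit): 3 of 20 → value 3×21/20 = 3.1500, running total 336.15
Total 336.15.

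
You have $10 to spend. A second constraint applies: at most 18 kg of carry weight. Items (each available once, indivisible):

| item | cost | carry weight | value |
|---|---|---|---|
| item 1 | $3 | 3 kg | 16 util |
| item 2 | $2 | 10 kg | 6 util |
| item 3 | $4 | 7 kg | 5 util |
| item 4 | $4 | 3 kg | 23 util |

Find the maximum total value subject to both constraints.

45 util

Feasible sets respecting both limits:
- item 1+item 2+item 4: cost 9, carry weight 16, value 45
- item 1+item 4: cost 7, carry weight 6, value 39
- item 2+item 4: cost 6, carry weight 13, value 29
Best: 45 util.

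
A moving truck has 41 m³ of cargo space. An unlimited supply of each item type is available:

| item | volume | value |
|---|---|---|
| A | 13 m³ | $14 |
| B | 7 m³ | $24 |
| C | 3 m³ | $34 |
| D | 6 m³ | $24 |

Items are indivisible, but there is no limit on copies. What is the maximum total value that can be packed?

$442

Best value-per-unit is C at 34/3, and filling with it alone uses volume 13×3=39. No mix of the others beats 13×34 = 442.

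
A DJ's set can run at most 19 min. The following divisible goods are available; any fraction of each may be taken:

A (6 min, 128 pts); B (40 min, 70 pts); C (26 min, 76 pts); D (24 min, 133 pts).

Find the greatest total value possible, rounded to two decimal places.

Take in order of value per unit:
- A (128/6 per unit): all 6 → value 128, running total 128.00
- D (133/24 per unit): 13 of 24 → value 13×133/24 = 72.0417, running total 200.04
Total 200.04.

200.04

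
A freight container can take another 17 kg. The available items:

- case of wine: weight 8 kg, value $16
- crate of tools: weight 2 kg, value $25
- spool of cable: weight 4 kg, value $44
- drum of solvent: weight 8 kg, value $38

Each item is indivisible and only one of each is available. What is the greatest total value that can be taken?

Check high-value combinations within 17 kg:
- crate of tools+spool of cable+drum of solvent: weight 2+4+8=14, value 25+44+38=107
- case of wine+crate of tools+spool of cable: weight 8+2+4=14, value 16+25+44=85
- spool of cable+drum of solvent: weight 4+8=12, value 44+38=82
- crate of tools+spool of cable: weight 2+4=6, value 25+44=69
Best: $107.

$107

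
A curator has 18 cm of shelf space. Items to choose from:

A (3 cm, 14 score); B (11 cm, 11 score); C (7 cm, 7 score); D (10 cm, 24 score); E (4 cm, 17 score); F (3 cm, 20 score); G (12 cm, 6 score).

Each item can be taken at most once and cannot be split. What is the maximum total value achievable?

61 score

Check high-value combinations within 18 cm:
- D+E+F: length 10+4+3=17, value 24+17+20=61
- A+D+F: length 3+10+3=16, value 14+24+20=58
- A+C+E+F: length 3+7+4+3=17, value 14+7+17+20=58
Best: 61 score.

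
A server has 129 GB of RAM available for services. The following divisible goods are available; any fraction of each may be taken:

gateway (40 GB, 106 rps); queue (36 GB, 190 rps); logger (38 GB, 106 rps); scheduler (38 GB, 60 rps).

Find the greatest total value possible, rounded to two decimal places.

Take in order of value per unit:
- queue (190/36 per unit): all 36 → value 190, running total 190.00
- logger (106/38 per unit): all 38 → value 106, running total 296.00
- gateway (106/40 per unit): all 40 → value 106, running total 402.00
- scheduler (60/38 per unit): 15 of 38 → value 15×60/38 = 23.6842, running total 425.68
Total 425.68.

425.68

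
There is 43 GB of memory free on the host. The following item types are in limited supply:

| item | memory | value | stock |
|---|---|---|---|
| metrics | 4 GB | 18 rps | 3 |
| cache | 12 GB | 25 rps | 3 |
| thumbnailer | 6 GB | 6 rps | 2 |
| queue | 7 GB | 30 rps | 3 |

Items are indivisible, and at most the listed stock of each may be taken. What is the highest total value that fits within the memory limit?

Best selections within memory 43 and stock limits:
- 2×metrics + 1×cache + 3×queue: memory 41, value 151
- 3×metrics + 1×thumbnailer + 3×queue: memory 39, value 150
- 3×metrics + 3×queue: memory 33, value 144
Best: 151 rps.

151 rps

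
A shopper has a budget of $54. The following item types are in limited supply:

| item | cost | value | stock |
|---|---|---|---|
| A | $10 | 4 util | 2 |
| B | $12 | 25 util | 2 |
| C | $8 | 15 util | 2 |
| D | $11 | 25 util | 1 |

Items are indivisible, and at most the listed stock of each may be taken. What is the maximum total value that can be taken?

105 util

Best selections within cost 54 and stock limits:
- 2×B + 2×C + 1×D: cost 51, value 105
- 1×A + 2×B + 1×C + 1×D: cost 53, value 94
Best: 105 util.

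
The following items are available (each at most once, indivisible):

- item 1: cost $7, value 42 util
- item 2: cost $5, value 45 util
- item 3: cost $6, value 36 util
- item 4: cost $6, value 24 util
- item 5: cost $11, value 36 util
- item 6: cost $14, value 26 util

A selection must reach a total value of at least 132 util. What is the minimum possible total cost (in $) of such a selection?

24

Subsets with value ≥ 132, sorted by total cost:
- item 1+item 2+item 3+item 4: cost 24, value 147
- item 2+item 3+item 4+item 5: cost 28, value 141
Minimum cost: 24 $.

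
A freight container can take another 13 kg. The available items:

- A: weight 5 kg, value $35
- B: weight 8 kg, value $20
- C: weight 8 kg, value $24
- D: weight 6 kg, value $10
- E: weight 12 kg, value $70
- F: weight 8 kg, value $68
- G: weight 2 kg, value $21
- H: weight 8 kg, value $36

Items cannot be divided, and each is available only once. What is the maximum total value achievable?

$103

Check high-value combinations within 13 kg:
- A+F: weight 5+8=13, value 35+68=103
- F+G: weight 8+2=10, value 68+21=89
- A+H: weight 5+8=13, value 35+36=71
- E: weight 12, value 70
Best: $103.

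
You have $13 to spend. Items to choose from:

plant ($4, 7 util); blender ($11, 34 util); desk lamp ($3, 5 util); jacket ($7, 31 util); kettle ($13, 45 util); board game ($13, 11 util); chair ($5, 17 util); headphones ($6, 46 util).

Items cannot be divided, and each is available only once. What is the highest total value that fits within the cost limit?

Check high-value combinations within $13:
- jacket+headphones: cost 7+6=13, value 31+46=77
- chair+headphones: cost 5+6=11, value 17+46=63
- plant+desk lamp+headphones: cost 4+3+6=13, value 7+5+46=58
- plant+headphones: cost 4+6=10, value 7+46=53
- desk lamp+headphones: cost 3+6=9, value 5+46=51
Best: 77 util.

77 util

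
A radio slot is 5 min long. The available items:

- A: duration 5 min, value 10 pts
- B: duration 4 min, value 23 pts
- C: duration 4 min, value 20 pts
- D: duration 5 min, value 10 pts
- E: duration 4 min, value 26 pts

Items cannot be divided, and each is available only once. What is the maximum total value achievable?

26 pts

Check high-value combinations within 5 min:
- E: duration 4, value 26
- B: duration 4, value 23
- C: duration 4, value 20
- A: duration 5, value 10
- D: duration 5, value 10
Best: 26 pts.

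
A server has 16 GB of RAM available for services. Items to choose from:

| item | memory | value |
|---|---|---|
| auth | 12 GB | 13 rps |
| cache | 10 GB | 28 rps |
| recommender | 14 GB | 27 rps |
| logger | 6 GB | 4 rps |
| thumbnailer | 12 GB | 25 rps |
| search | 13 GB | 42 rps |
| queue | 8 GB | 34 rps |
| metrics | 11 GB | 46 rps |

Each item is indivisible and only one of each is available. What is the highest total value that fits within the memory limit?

46 rps

This is a 0/1 knapsack; check combinations near the capacity.
- metrics: memory 11, value 46
- search: memory 13, value 42
- logger+queue: memory 6+8=14, value 4+34=38
Best: 46 rps.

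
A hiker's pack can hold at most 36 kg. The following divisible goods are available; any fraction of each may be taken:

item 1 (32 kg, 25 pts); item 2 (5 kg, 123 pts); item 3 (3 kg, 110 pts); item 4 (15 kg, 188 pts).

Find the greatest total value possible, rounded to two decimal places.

Take in order of value per unit:
- item 3 (110/3 per unit): all 3 → value 110, running total 110.00
- item 2 (123/5 per unit): all 5 → value 123, running total 233.00
- item 4 (188/15 per unit): all 15 → value 188, running total 421.00
- item 1 (25/32 per unit): 13 of 32 → value 13×25/32 = 10.1563, running total 431.16
Total 431.16.

431.16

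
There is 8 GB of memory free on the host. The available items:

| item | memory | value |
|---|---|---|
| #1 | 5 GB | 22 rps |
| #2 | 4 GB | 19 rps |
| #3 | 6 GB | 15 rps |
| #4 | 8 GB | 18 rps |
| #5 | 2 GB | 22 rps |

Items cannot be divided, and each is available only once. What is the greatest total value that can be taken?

This is a 0/1 knapsack; check combinations near the capacity.
- #1+#5: memory 5+2=7, value 22+22=44
- #2+#5: memory 4+2=6, value 19+22=41
- #3+#5: memory 6+2=8, value 15+22=37
Best: 44 rps.

44 rps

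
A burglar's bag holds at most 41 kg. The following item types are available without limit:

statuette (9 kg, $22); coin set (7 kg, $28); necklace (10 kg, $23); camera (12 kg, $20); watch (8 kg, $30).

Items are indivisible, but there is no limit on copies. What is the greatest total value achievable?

Best value-per-unit is coin set at 28/7; filling with it alone gives 5×28 = 140.
Optimal mix: 5×watch → weight 40, value 150.

$150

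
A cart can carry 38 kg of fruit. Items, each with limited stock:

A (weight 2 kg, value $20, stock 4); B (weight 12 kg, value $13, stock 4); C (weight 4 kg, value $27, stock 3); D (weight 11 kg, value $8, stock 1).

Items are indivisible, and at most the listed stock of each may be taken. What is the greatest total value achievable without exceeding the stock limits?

$174

Top feasible selections:
- 4×A + 1×B + 3×C: weight 32, value 174
- 4×A + 3×C + 1×D: weight 31, value 169
- 4×A + 3×C: weight 20, value 161
- 3×A + 1×B + 3×C: weight 30, value 154
Best: $174.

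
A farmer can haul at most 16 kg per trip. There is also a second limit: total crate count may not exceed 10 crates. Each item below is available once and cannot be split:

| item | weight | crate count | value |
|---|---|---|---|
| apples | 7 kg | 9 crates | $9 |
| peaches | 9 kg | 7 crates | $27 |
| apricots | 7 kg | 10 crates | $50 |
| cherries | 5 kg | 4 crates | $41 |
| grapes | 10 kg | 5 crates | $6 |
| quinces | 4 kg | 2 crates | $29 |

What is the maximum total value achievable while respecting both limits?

Feasible sets respecting both limits:
- cherries+quinces: weight 9, crate count 6, value 70
- peaches+quinces: weight 13, crate count 9, value 56
- apricots: weight 7, crate count 10, value 50
- cherries+grapes: weight 15, crate count 9, value 47
Best: $70.

$70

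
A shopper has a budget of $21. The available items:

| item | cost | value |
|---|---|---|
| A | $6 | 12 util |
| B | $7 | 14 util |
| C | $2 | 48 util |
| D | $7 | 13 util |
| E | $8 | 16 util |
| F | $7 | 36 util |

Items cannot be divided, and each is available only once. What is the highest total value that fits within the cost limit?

Check high-value combinations within $21:
- C+E+F: cost 2+8+7=17, value 48+16+36=100
- B+C+F: cost 7+2+7=16, value 14+48+36=98
- C+D+F: cost 2+7+7=16, value 48+13+36=97
Best: 100 util.

100 util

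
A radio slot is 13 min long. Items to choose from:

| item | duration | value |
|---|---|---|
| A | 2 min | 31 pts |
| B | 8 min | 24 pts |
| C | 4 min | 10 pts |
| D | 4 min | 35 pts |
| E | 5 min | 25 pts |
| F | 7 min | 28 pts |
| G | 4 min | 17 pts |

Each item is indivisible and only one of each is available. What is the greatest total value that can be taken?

94 pts

Check high-value combinations within 13 min:
- A+D+F: duration 2+4+7=13, value 31+35+28=94
- A+D+E: duration 2+4+5=11, value 31+35+25=91
- A+D+G: duration 2+4+4=10, value 31+35+17=83
Best: 94 pts.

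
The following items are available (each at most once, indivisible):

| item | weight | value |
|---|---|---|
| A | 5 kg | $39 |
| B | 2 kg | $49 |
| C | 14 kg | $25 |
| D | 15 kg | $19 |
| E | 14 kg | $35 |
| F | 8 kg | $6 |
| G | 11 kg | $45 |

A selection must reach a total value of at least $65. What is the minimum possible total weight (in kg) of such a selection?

7

Subsets with value ≥ 65, sorted by total weight:
- A+B: weight 7, value 88
- B+G: weight 13, value 94
Minimum weight: 7 kg.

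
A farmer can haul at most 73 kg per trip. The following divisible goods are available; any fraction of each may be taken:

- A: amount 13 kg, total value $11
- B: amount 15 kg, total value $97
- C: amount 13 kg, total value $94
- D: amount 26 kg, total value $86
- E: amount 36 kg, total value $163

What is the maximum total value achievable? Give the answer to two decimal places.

Take in order of value per unit:
- C (94/13 per unit): all 13 → value 94, running total 94.00
- B (97/15 per unit): all 15 → value 97, running total 191.00
- E (163/36 per unit): all 36 → value 163, running total 354.00
- D (86/26 per unit): 9 of 26 → value 9×86/26 = 29.7692, running total 383.77
Total 383.77.

383.77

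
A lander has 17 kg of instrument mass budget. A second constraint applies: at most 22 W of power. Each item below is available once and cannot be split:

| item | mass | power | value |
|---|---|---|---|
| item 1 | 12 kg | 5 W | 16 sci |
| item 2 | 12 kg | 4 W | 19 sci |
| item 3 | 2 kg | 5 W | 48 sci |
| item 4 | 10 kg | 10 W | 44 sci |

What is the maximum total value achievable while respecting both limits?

Feasible sets respecting both limits:
- item 3+item 4: mass 12, power 15, value 92
- item 2+item 3: mass 14, power 9, value 67
- item 1+item 3: mass 14, power 10, value 64
Best: 92 sci.

92 sci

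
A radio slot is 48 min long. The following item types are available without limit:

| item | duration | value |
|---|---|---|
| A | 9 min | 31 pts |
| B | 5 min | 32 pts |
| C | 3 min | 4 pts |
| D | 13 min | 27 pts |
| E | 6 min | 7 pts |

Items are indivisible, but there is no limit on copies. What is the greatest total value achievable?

Best value-per-unit is B at 32/5; filling with it alone gives 9×32 = 288.
Optimal mix: 9×B + 1×C → duration 48, value 292.

292 pts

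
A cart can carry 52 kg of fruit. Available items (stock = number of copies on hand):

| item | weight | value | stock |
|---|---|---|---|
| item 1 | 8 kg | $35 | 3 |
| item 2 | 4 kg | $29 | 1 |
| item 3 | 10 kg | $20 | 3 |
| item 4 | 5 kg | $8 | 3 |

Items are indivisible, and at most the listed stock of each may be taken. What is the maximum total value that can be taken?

Top feasible selections:
- 3×item 1 + 1×item 2 + 2×item 3: weight 48, value 174
- 3×item 1 + 1×item 2 + 1×item 3 + 2×item 4: weight 48, value 170
- 3×item 1 + 1×item 2 + 1×item 3 + 1×item 4: weight 43, value 162
- 2×item 1 + 1×item 2 + 3×item 3: weight 50, value 159
Best: $174.

$174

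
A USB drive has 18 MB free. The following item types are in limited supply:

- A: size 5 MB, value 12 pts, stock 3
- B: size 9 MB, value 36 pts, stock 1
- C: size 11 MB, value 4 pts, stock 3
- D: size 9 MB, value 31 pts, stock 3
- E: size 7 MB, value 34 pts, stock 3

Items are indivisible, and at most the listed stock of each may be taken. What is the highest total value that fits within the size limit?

Top feasible selections:
- 1×B + 1×E: size 16, value 70
- 2×E: size 14, value 68
- 1×B + 1×D: size 18, value 67
- 1×D + 1×E: size 16, value 65
Best: 70 pts.

70 pts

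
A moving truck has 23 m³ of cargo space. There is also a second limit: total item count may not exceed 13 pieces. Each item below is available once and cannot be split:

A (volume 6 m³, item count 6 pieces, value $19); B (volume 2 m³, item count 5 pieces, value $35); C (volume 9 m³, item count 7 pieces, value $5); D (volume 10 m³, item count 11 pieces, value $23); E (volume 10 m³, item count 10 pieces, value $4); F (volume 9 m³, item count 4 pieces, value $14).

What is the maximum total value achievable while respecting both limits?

Feasible sets respecting both limits:
- A+B: volume 8, item count 11, value 54
- B+F: volume 11, item count 9, value 49
- B+C: volume 11, item count 12, value 40
Best: $54.

$54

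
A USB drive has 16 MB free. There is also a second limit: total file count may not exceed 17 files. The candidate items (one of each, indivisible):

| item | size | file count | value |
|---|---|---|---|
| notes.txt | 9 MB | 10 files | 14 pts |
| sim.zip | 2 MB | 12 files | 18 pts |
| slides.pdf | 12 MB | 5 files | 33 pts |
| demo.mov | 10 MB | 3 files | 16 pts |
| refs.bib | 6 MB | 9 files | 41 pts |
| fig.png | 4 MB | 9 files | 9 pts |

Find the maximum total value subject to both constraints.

Feasible sets respecting both limits:
- demo.mov+refs.bib: size 16, file count 12, value 57
- sim.zip+slides.pdf: size 14, file count 17, value 51
- slides.pdf+fig.png: size 16, file count 14, value 42
- refs.bib: size 6, file count 9, value 41
Best: 57 pts.

57 pts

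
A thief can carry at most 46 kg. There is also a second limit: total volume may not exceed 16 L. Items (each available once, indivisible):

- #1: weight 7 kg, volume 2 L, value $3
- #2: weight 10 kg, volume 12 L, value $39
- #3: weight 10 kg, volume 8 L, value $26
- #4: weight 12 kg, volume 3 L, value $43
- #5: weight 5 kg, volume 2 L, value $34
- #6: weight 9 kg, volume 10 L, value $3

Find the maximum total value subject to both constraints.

Feasible sets respecting both limits:
- #1+#3+#4+#5: weight 34, volume 15, value 106
- #3+#4+#5: weight 27, volume 13, value 103
- #2+#4: weight 22, volume 15, value 82
Best: $106.

$106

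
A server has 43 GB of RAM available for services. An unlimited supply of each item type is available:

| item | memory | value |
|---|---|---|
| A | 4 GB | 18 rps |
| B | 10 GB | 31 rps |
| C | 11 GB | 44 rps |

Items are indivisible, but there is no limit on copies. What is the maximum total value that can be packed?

188 rps

Best value-per-unit is A at 18/4; filling with it alone gives 10×18 = 180.
Optimal mix: 8×A + 1×C → memory 43, value 188.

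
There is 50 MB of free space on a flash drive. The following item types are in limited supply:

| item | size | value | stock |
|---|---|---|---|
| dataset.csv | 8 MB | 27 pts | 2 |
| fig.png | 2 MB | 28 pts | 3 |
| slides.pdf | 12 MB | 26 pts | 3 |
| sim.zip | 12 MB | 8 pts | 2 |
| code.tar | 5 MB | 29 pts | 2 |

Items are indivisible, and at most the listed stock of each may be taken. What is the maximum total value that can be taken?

222 pts

Best selections within size 50 and stock limits:
- 2×dataset.csv + 3×fig.png + 1×slides.pdf + 2×code.tar: size 44, value 222
- 1×dataset.csv + 3×fig.png + 2×slides.pdf + 2×code.tar: size 48, value 221
- 2×dataset.csv + 3×fig.png + 1×sim.zip + 2×code.tar: size 44, value 204
- 1×dataset.csv + 3×fig.png + 1×slides.pdf + 1×sim.zip + 2×code.tar: size 48, value 203
Best: 222 pts.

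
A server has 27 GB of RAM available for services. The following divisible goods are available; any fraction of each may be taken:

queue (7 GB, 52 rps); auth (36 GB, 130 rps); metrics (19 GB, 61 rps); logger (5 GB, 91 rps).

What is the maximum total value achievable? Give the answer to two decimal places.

197.17

Take in order of value per unit:
- logger (91/5 per unit): all 5 → value 91, running total 91.00
- queue (52/7 per unit): all 7 → value 52, running total 143.00
- auth (130/36 per unit): 15 of 36 → value 15×130/36 = 54.1667, running total 197.17
Total 197.17.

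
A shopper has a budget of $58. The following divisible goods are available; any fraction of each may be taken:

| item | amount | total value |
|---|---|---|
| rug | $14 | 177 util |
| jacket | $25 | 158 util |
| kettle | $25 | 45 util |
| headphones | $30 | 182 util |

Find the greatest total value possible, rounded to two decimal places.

Take in order of value per unit:
- rug (177/14 per unit): all 14 → value 177, running total 177.00
- jacket (158/25 per unit): all 25 → value 158, running total 335.00
- headphones (182/30 per unit): 19 of 30 → value 19×182/30 = 115.2667, running total 450.27
Total 450.27.

450.27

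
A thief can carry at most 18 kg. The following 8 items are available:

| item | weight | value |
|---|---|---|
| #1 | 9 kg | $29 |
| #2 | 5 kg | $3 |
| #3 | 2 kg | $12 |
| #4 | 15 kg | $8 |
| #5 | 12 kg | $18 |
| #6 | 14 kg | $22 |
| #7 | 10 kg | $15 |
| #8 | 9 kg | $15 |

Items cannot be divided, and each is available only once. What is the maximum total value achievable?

Check high-value combinations within 18 kg:
- #1+#2+#3: weight 9+5+2=16, value 29+3+12=44
- #1+#8: weight 9+9=18, value 29+15=44
- #1+#3: weight 9+2=11, value 29+12=41
- #3+#6: weight 2+14=16, value 12+22=34
- #1+#2: weight 9+5=14, value 29+3=32
Best: $44.

$44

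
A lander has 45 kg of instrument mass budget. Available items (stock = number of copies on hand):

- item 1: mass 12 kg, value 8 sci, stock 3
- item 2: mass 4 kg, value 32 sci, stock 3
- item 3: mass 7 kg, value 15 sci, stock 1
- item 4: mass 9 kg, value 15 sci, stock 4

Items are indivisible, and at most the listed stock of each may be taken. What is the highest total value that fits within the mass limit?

Best selections within mass 45 and stock limits:
- 3×item 2 + 1×item 3 + 2×item 4: mass 37, value 141
- 3×item 2 + 3×item 4: mass 39, value 141
Best: 141 sci.

141 sci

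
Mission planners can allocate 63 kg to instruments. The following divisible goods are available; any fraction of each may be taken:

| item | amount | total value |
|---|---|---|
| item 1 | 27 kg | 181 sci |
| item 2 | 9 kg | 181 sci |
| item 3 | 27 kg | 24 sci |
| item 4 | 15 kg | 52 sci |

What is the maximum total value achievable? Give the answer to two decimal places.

424.67

Take in order of value per unit:
- item 2 (181/9 per unit): all 9 → value 181, running total 181.00
- item 1 (181/27 per unit): all 27 → value 181, running total 362.00
- item 4 (52/15 per unit): all 15 → value 52, running total 414.00
- item 3 (24/27 per unit): 12 of 27 → value 12×24/27 = 10.6667, running total 424.67
Total 424.67.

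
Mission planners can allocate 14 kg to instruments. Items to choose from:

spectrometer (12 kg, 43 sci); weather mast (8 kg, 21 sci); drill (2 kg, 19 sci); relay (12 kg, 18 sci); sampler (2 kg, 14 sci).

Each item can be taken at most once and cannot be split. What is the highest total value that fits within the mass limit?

62 sci

This is a 0/1 knapsack; check combinations near the capacity.
- spectrometer+drill: mass 12+2=14, value 43+19=62
- spectrometer+sampler: mass 12+2=14, value 43+14=57
- weather mast+drill+sampler: mass 8+2+2=12, value 21+19+14=54
Best: 62 sci.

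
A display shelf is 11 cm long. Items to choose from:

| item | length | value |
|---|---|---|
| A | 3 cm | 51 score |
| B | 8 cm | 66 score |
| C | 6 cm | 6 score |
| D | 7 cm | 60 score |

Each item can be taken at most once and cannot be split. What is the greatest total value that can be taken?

Check high-value combinations within 11 cm:
- A+B: length 3+8=11, value 51+66=117
- A+D: length 3+7=10, value 51+60=111
- B: length 8, value 66
- D: length 7, value 60
- A+C: length 3+6=9, value 51+6=57
Best: 117 score.

117 score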